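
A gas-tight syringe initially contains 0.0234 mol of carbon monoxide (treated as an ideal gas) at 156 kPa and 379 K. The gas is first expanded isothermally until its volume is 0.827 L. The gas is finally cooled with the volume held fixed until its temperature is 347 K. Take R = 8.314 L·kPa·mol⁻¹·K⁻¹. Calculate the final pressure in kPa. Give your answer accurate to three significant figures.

P₃ ≈ 81.6 kPa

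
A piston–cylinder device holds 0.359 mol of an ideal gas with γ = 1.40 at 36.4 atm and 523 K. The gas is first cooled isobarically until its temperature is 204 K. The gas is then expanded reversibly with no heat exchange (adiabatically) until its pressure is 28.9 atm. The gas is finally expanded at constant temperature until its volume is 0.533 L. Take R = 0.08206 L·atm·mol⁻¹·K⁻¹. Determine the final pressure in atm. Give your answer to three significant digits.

From PV = nRT: V₁ = nRT₁/P₁ = 0.4233 L.
P constant ⇒ V ∝ T: P₂ = P₁; V₂ = V₁·(T₂/T₁) = 0.1651 L.
Reversible adiabatic, γ = 1.40: T₃ = T₂·(P₃/P₂)^((γ−1)/γ) = 191.0 K; V₃ = V₂·(P₂/P₃)^(1/γ) = 0.1947 L.
T constant ⇒ Boyle's law P V = const: T₄ = T₃; P₄ = P₃·(V₃/V₄) = 10.56 atm.

P₄ ≈ 10.6 atm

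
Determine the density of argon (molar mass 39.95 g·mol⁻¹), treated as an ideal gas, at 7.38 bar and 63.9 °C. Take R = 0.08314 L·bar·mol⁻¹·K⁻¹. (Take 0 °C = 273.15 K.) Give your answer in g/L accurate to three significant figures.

ρ = PM/(RT) = (7.38 × 39.95) / (0.08314 × 337.0)

ρ ≈ 10.5 g/L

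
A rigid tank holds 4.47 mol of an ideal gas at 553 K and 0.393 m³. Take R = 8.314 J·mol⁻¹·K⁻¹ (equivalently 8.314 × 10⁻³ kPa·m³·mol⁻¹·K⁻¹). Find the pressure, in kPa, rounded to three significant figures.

P ≈ 52.3 kPa

PV = nRT ⇒ P = nRT/V = (4.47 × 8.314 × 10⁻³ × 553) / 0.393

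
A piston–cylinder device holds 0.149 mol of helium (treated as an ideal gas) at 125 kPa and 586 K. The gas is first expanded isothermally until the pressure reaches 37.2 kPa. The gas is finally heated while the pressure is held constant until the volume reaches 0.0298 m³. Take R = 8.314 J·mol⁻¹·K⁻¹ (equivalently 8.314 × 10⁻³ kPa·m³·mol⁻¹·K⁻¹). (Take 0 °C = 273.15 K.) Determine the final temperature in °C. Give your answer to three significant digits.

From PV = nRT: V₁ = nRT₁/P₁ = 0.005807 m³.
Isothermal, so P V is constant: T₂ = T₁; V₂ = V₁·(P₁/P₂) = 0.01951 m³.
P constant ⇒ V ∝ T: P₃ = P₂; T₃ = T₂·(V₃/V₂) = 894.9 K.

T₃ ≈ 622 °C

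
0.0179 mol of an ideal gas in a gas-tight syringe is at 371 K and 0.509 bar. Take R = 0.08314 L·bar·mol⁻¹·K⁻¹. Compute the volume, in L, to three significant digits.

PV = nRT ⇒ V = nRT/P = (0.0179 × 0.08314 × 371) / 0.509

V ≈ 1.08 L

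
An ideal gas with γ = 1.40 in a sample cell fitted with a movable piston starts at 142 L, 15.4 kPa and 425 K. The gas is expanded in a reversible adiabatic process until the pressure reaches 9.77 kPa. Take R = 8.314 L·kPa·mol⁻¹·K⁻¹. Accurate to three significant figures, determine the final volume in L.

V₂ ≈ 197 L

Reversible adiabatic, γ = 1.40: T₂ = T₁·(P₂/P₁)^((γ−1)/γ) = 373.2 K; V₂ = V₁·(P₁/P₂)^(1/γ) = 196.5 L.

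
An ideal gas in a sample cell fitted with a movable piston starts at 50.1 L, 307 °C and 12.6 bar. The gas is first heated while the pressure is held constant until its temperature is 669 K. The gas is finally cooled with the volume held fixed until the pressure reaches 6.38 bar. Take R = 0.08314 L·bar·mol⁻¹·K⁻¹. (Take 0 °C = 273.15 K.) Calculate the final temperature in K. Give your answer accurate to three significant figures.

Convert: T₁ = 580.1 K.
Isobaric, so V/T is constant: P₂ = P₁; V₂ = V₁·(T₂/T₁) = 57.77 L.
Isochoric, so P/T is constant: V₃ = V₂; T₃ = T₂·(P₃/P₂) = 338.7 K.

T₃ ≈ 339 K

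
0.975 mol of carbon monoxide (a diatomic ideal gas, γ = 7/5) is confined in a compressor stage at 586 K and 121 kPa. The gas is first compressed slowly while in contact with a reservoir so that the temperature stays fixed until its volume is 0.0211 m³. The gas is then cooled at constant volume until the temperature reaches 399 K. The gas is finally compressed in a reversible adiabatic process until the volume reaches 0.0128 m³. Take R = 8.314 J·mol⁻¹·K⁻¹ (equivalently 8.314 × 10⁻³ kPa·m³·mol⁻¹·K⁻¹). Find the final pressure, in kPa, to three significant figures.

P₄ ≈ 309 kPa

From PV = nRT: V₁ = nRT₁/P₁ = 0.03926 m³.
Isothermal, so P V is constant: T₂ = T₁; P₂ = P₁·(V₁/V₂) = 225.1 kPa.
Isochoric, so P/T is constant: V₃ = V₂; P₃ = P₂·(T₃/T₂) = 153.3 kPa.
Adiabatic (γ = 7/5), T V^(γ−1) and P V^γ constant: T₄ = T₃·(V₃/V₄)^(γ−1) = 487.3 K; P₄ = P₃·(V₃/V₄)^γ = 308.6 kPa.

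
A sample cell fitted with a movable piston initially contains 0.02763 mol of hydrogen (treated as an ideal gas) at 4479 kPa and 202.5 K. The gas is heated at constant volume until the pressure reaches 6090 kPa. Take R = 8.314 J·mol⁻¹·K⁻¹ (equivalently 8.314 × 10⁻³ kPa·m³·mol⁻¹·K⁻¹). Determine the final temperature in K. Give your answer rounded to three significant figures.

From PV = nRT: V₁ = nRT₁/P₁ = 1.039e-05 m³.
V constant ⇒ P ∝ T: V₂ = V₁; T₂ = T₁·(P₂/P₁) = 275.3 K.

T₂ ≈ 275 K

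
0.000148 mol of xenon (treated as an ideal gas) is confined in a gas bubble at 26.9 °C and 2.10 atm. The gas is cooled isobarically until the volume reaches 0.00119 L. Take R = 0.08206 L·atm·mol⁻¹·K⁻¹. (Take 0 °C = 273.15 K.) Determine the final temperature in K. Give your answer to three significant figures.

T₂ ≈ 206 K

Convert: T₁ = 300.0 K.
From PV = nRT: V₁ = nRT₁/P₁ = 0.001735 L.
P constant ⇒ V ∝ T: P₂ = P₁; T₂ = T₁·(V₂/V₁) = 205.8 K.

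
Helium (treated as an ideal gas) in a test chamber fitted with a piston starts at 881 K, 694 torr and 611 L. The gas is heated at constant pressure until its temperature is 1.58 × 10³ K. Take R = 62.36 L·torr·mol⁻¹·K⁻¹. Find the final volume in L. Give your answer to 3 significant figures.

V₂ ≈ 1.10e+03 L

P constant ⇒ V ∝ T: P₂ = P₁; V₂ = V₁·(T₂/T₁) = 1096 L.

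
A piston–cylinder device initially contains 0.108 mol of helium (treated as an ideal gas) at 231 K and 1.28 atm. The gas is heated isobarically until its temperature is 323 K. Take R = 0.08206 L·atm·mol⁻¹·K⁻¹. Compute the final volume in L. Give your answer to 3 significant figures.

From PV = nRT: V₁ = nRT₁/P₁ = 1.599 L.
P constant ⇒ V ∝ T: P₂ = P₁; V₂ = V₁·(T₂/T₁) = 2.236 L.

V₂ ≈ 2.24 L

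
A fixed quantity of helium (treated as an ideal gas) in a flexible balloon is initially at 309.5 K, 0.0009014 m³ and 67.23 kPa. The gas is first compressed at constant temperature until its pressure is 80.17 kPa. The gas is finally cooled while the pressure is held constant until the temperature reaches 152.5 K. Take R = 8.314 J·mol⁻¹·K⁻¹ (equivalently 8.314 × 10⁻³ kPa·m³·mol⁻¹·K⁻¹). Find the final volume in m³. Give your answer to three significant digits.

V₃ ≈ 0.000372 m³

Isothermal, so P V is constant: T₂ = T₁; V₂ = V₁·(P₁/P₂) = 0.0007559 m³.
Isobaric, so V/T is constant: P₃ = P₂; V₃ = V₂·(T₃/T₂) = 0.0003725 m³.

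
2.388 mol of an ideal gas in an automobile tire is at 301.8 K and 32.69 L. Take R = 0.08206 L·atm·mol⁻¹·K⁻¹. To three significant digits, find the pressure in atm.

PV = nRT ⇒ P = nRT/V = (2.388 × 0.08206 × 301.8) / 32.69

P ≈ 1.81 atm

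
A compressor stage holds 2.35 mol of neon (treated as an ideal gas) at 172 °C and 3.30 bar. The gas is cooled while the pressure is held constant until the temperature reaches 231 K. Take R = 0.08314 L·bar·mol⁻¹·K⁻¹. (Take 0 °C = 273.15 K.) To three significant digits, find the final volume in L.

Convert: T₁ = 445.1 K.
From PV = nRT: V₁ = nRT₁/P₁ = 26.36 L.
P constant ⇒ V ∝ T: P₂ = P₁; V₂ = V₁·(T₂/T₁) = 13.68 L.

V₂ ≈ 13.7 L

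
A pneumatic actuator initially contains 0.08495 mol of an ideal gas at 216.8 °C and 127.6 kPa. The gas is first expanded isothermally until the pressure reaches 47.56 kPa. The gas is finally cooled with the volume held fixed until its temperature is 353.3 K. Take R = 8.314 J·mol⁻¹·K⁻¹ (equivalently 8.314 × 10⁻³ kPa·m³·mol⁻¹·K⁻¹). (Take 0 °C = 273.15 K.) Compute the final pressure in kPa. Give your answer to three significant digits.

Convert: T₁ = 489.9 K.
From PV = nRT: V₁ = nRT₁/P₁ = 0.002712 m³.
T constant ⇒ Boyle's law P V = const: T₂ = T₁; V₂ = V₁·(P₁/P₂) = 0.007276 m³.
Isochoric, so P/T is constant: V₃ = V₂; P₃ = P₂·(T₃/T₂) = 34.30 kPa.

P₃ ≈ 34.3 kPa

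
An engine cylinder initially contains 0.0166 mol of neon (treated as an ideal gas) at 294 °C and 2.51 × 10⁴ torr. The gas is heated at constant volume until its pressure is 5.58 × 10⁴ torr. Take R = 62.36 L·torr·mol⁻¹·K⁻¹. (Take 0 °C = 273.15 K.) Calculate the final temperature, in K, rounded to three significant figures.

T₂ ≈ 1.26e+03 K

Convert: T₁ = 567.1 K.
From PV = nRT: V₁ = nRT₁/P₁ = 0.02339 L.
V constant ⇒ P ∝ T: V₂ = V₁; T₂ = T₁·(P₂/P₁) = 1261 K.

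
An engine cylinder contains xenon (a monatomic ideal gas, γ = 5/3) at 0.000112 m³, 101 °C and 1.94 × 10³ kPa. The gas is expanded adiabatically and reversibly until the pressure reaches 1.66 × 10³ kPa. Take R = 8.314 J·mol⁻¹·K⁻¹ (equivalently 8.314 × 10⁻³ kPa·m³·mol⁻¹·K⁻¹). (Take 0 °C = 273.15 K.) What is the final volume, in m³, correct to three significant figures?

Convert: T₁ = 374.1 K.
Reversible adiabatic, γ = 5/3: T₂ = T₁·(P₂/P₁)^((γ−1)/γ) = 351.5 K; V₂ = V₁·(P₁/P₂)^(1/γ) = 0.0001230 m³.

V₂ ≈ 0.000123 m³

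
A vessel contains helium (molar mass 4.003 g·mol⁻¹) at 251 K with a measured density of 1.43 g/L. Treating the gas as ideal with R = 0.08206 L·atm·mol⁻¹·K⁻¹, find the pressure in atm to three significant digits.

ρ = PM/(RT) ⇒ P = ρRT/M = (1.43 × 0.08206 × 251.0) / 4.003

P ≈ 7.36 atm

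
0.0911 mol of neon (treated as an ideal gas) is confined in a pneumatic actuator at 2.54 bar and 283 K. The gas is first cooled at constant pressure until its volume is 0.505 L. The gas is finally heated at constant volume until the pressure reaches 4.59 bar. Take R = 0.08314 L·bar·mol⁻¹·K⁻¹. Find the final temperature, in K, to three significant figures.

From PV = nRT: V₁ = nRT₁/P₁ = 0.8439 L.
Isobaric, so V/T is constant: P₂ = P₁; T₂ = T₁·(V₂/V₁) = 169.4 K.
V constant ⇒ P ∝ T: V₃ = V₂; T₃ = T₂·(P₃/P₂) = 306.0 K.

T₃ ≈ 306 K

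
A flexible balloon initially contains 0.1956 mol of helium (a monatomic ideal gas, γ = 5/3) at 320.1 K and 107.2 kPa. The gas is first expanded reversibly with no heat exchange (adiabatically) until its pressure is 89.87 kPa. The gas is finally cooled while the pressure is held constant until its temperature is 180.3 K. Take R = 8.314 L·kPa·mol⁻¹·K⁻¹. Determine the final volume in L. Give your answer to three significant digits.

V₃ ≈ 3.26 L

From PV = nRT: V₁ = nRT₁/P₁ = 4.856 L.
Reversible adiabatic, γ = 5/3: T₂ = T₁·(P₂/P₁)^((γ−1)/γ) = 298.3 K; V₂ = V₁·(P₁/P₂)^(1/γ) = 5.398 L.
P constant ⇒ V ∝ T: P₃ = P₂; V₃ = V₂·(T₃/T₂) = 3.263 L.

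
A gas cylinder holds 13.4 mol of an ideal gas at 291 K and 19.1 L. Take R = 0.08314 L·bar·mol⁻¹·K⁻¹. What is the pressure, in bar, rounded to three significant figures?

PV = nRT ⇒ P = nRT/V = (13.4 × 0.08314 × 291) / 19.1

P ≈ 17.0 bar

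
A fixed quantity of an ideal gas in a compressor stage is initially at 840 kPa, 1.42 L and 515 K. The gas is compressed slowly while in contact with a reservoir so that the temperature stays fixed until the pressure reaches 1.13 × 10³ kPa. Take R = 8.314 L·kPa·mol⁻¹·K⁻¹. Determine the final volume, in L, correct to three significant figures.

V₂ ≈ 1.06 L

Isothermal, so P V is constant: T₂ = T₁; V₂ = V₁·(P₁/P₂) = 1.056 L.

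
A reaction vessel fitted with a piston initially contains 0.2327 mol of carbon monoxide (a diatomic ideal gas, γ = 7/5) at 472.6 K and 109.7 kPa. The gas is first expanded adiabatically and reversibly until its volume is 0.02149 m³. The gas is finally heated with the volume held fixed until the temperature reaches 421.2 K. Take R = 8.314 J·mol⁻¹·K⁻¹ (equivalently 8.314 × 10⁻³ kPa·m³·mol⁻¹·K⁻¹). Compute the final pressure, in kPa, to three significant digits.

From PV = nRT: V₁ = nRT₁/P₁ = 0.008335 m³.
Adiabatic (γ = 7/5), T V^(γ−1) and P V^γ constant: T₂ = T₁·(V₁/V₂)^(γ−1) = 323.6 K; P₂ = P₁·(V₁/V₂)^γ = 29.13 kPa.
Isochoric, so P/T is constant: V₃ = V₂; P₃ = P₂·(T₃/T₂) = 37.92 kPa.

P₃ ≈ 37.9 kPa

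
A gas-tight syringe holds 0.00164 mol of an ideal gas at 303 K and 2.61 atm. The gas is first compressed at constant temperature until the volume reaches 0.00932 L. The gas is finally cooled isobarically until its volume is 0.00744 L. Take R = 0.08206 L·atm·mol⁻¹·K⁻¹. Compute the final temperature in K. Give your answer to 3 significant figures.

T₃ ≈ 242 K

From PV = nRT: V₁ = nRT₁/P₁ = 0.01562 L.
Isothermal, so P V is constant: T₂ = T₁; P₂ = P₁·(V₁/V₂) = 4.375 atm.
Isobaric, so V/T is constant: P₃ = P₂; T₃ = T₂·(V₃/V₂) = 241.9 K.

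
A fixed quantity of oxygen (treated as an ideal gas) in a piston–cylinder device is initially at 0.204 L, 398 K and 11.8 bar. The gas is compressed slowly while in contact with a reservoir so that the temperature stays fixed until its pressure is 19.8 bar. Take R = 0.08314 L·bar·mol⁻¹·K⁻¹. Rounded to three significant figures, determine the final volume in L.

T constant ⇒ Boyle's law P V = const: T₂ = T₁; V₂ = V₁·(P₁/P₂) = 0.1216 L.

V₂ ≈ 0.122 L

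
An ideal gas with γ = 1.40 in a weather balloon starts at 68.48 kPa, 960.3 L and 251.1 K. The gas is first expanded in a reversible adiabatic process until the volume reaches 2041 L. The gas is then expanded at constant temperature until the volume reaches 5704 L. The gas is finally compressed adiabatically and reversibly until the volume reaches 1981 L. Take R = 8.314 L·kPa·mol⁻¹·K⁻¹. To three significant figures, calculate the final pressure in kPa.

P₄ ≈ 37.5 kPa

Adiabatic (γ = 1.40), T V^(γ−1) and P V^γ constant: T₂ = T₁·(V₁/V₂)^(γ−1) = 185.7 K; P₂ = P₁·(V₁/V₂)^γ = 23.83 kPa.
T constant ⇒ Boyle's law P V = const: T₃ = T₂; P₃ = P₂·(V₂/V₃) = 8.527 kPa.
Adiabatic (γ = 1.40), T V^(γ−1) and P V^γ constant: T₄ = T₃·(V₃/V₄)^(γ−1) = 283.5 K; P₄ = P₃·(V₃/V₄)^γ = 37.48 kPa.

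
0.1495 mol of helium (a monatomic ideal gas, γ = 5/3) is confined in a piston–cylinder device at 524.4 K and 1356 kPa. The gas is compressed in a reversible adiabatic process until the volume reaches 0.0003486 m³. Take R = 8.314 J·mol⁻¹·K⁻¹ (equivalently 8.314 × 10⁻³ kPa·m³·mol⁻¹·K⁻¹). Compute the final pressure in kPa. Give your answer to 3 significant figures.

From PV = nRT: V₁ = nRT₁/P₁ = 0.0004807 m³.
Reversible adiabatic, γ = 5/3: T₂ = T₁·(V₁/V₂)^(γ−1) = 649.7 K; P₂ = P₁·(V₁/V₂)^γ = 2316 kPa.

P₂ ≈ 2.32e+03 kPa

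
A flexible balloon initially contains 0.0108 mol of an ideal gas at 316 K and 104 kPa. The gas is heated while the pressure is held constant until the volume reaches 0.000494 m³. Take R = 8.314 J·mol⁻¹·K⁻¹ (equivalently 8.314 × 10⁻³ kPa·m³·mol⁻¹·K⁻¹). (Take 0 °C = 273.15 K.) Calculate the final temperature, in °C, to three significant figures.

From PV = nRT: V₁ = nRT₁/P₁ = 0.0002728 m³.
Isobaric, so V/T is constant: P₂ = P₁; T₂ = T₁·(V₂/V₁) = 572.2 K.

T₂ ≈ 299 °C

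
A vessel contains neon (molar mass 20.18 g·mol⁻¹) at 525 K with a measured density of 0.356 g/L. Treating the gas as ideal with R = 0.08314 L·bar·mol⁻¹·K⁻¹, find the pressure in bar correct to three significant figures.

P ≈ 0.770 bar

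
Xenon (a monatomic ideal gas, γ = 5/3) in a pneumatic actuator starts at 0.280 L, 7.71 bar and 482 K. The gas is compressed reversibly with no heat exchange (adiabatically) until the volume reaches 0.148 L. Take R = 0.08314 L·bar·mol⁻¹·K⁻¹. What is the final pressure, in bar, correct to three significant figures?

Reversible adiabatic, γ = 5/3: T₂ = T₁·(V₁/V₂)^(γ−1) = 737.3 K; P₂ = P₁·(V₁/V₂)^γ = 22.31 bar.

P₂ ≈ 22.3 bar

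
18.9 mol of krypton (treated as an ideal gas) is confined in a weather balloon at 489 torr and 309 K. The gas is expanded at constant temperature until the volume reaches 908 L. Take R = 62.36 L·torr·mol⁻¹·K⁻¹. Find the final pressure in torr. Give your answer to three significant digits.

P₂ ≈ 401 torr

From PV = nRT: V₁ = nRT₁/P₁ = 744.8 L.
Isothermal, so P V is constant: T₂ = T₁; P₂ = P₁·(V₁/V₂) = 401.1 torr.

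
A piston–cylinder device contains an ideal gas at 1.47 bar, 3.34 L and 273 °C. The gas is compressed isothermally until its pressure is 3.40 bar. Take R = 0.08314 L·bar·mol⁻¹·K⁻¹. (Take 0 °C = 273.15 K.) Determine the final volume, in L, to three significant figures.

Convert: T₁ = 546.1 K.
T constant ⇒ Boyle's law P V = const: T₂ = T₁; V₂ = V₁·(P₁/P₂) = 1.444 L.

V₂ ≈ 1.44 L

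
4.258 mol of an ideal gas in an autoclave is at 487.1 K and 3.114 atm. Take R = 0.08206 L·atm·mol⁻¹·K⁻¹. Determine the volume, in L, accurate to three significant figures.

PV = nRT ⇒ V = nRT/P = (4.258 × 0.08206 × 487.1) / 3.114

V ≈ 54.7 L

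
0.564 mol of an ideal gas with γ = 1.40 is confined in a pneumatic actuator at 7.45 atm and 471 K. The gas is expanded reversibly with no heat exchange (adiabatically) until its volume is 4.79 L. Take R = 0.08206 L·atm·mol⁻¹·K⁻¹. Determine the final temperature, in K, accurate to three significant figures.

T₂ ≈ 387 K

From PV = nRT: V₁ = nRT₁/P₁ = 2.926 L.
Reversible adiabatic, γ = 1.40: T₂ = T₁·(V₁/V₂)^(γ−1) = 386.7 K; P₂ = P₁·(V₁/V₂)^γ = 3.737 atm.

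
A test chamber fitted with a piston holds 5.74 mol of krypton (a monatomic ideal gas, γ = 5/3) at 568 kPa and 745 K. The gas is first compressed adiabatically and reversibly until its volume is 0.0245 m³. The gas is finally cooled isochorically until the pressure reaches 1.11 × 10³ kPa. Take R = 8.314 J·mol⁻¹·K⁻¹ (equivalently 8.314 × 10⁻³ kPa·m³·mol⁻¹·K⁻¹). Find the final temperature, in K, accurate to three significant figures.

From PV = nRT: V₁ = nRT₁/P₁ = 0.06259 m³.
Adiabatic (γ = 5/3), T V^(γ−1) and P V^γ constant: T₂ = T₁·(V₁/V₂)^(γ−1) = 1392 K; P₂ = P₁·(V₁/V₂)^γ = 2712 kPa.
Isochoric, so P/T is constant: V₃ = V₂; T₃ = T₂·(P₃/P₂) = 569.9 K.

T₃ ≈ 570 K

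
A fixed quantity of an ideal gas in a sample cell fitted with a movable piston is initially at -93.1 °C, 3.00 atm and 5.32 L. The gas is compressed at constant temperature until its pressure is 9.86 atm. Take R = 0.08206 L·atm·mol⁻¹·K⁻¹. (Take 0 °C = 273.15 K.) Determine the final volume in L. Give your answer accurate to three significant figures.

Convert: T₁ = 180.0 K.
Isothermal, so P V is constant: T₂ = T₁; V₂ = V₁·(P₁/P₂) = 1.619 L.

V₂ ≈ 1.62 L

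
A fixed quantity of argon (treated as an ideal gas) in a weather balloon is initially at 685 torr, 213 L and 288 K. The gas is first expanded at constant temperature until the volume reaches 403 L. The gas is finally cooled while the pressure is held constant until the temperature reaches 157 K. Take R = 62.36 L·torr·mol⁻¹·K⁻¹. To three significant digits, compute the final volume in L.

T constant ⇒ Boyle's law P V = const: T₂ = T₁; P₂ = P₁·(V₁/V₂) = 362.0 torr.
P constant ⇒ V ∝ T: P₃ = P₂; V₃ = V₂·(T₃/T₂) = 219.7 L.

V₃ ≈ 220 L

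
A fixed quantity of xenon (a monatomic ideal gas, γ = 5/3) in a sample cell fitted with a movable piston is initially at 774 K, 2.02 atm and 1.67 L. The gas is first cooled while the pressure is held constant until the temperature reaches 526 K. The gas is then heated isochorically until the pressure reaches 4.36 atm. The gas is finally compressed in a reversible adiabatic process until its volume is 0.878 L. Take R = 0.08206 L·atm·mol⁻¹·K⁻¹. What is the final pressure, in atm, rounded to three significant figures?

Isobaric, so V/T is constant: P₂ = P₁; V₂ = V₁·(T₂/T₁) = 1.135 L.
V constant ⇒ P ∝ T: V₃ = V₂; T₃ = T₂·(P₃/P₂) = 1135 K.
Adiabatic (γ = 5/3), T V^(γ−1) and P V^γ constant: T₄ = T₃·(V₃/V₄)^(γ−1) = 1347 K; P₄ = P₃·(V₃/V₄)^γ = 6.688 atm.

P₄ ≈ 6.69 atm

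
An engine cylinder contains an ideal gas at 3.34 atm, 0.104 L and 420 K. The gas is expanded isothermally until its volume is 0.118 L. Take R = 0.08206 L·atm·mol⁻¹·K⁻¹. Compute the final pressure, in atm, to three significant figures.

Isothermal, so P V is constant: T₂ = T₁; P₂ = P₁·(V₁/V₂) = 2.944 atm.

P₂ ≈ 2.94 atm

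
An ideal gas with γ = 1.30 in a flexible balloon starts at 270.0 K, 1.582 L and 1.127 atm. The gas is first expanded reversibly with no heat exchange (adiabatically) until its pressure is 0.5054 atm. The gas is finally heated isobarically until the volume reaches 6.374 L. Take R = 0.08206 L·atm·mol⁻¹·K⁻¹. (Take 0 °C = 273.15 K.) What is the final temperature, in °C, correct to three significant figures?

T₃ ≈ 215 °C

Reversible adiabatic, γ = 1.30: T₂ = T₁·(P₂/P₁)^((γ−1)/γ) = 224.4 K; V₂ = V₁·(P₁/P₂)^(1/γ) = 2.932 L.
Isobaric, so V/T is constant: P₃ = P₂; T₃ = T₂·(V₃/V₂) = 487.8 K.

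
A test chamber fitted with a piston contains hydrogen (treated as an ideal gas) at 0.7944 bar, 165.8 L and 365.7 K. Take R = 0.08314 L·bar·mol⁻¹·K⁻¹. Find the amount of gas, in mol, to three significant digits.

n ≈ 4.33 mol

PV = nRT ⇒ n = PV/(RT) = (0.7944 × 165.8) / (0.08314 × 365.7)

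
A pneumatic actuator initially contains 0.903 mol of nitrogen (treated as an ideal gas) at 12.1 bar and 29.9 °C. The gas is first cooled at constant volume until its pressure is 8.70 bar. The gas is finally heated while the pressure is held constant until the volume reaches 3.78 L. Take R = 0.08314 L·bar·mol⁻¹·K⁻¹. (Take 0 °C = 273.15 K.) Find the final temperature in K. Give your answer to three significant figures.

Convert: T₁ = 303.0 K.
From PV = nRT: V₁ = nRT₁/P₁ = 1.880 L.
Isochoric, so P/T is constant: V₂ = V₁; T₂ = T₁·(P₂/P₁) = 217.9 K.
Isobaric, so V/T is constant: P₃ = P₂; T₃ = T₂·(V₃/V₂) = 438.0 K.

T₃ ≈ 438 K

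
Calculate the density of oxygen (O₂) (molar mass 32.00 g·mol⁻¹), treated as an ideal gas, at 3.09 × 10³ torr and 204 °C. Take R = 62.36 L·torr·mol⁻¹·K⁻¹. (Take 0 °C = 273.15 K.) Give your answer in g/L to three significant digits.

ρ = PM/(RT) = (3.09e+03 × 32.00) / (62.36 × 477.1)

ρ ≈ 3.32 g/L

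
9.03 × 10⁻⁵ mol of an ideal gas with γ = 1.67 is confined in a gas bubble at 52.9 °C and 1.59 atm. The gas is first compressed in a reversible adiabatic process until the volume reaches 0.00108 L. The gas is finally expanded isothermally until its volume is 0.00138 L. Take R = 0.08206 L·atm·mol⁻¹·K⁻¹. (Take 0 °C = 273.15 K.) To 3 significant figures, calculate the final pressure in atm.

P₃ ≈ 2.20 atm

Convert: T₁ = 326.0 K.
From PV = nRT: V₁ = nRT₁/P₁ = 0.001520 L.
Reversible adiabatic, γ = 1.67: T₂ = T₁·(V₁/V₂)^(γ−1) = 409.9 K; P₂ = P₁·(V₁/V₂)^γ = 2.812 atm.
T constant ⇒ Boyle's law P V = const: T₃ = T₂; P₃ = P₂·(V₂/V₃) = 2.201 atm.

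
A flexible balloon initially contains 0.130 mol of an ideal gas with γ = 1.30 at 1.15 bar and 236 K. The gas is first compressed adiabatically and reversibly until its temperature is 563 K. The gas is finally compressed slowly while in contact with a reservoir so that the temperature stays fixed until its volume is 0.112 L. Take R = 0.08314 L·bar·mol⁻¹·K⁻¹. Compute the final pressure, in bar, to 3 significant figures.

P₃ ≈ 54.3 bar

From PV = nRT: V₁ = nRT₁/P₁ = 2.218 L.
Reversible adiabatic, γ = 1.30: P₂ = P₁·(T₂/T₁)^(γ/(γ−1)) = 49.77 bar; V₂ = V₁·(T₁/T₂)^(1/(γ−1)) = 0.1223 L.
Isothermal, so P V is constant: T₃ = T₂; P₃ = P₂·(V₂/V₃) = 54.33 bar.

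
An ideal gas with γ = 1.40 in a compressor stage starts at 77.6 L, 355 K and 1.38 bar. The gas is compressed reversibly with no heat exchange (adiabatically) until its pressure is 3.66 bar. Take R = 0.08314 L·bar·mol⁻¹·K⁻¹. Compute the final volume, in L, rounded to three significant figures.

V₂ ≈ 38.7 L

Reversible adiabatic, γ = 1.40: T₂ = T₁·(P₂/P₁)^((γ−1)/γ) = 469.1 K; V₂ = V₁·(P₁/P₂)^(1/γ) = 38.66 L.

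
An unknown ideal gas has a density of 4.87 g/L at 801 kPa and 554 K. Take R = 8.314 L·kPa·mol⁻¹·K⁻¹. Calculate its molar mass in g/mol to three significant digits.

M ≈ 28.0 g/mol

ρ = PM/(RT) ⇒ M = ρRT/P = (4.87 × 8.314 × 554.0) / 801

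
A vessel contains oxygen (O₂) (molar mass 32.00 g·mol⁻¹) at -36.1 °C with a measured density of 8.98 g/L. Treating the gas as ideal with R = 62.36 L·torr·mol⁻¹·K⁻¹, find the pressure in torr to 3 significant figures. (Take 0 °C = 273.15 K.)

P ≈ 4.15e+03 torr

ρ = PM/(RT) ⇒ P = ρRT/M = (8.98 × 62.36 × 237.0) / 32.00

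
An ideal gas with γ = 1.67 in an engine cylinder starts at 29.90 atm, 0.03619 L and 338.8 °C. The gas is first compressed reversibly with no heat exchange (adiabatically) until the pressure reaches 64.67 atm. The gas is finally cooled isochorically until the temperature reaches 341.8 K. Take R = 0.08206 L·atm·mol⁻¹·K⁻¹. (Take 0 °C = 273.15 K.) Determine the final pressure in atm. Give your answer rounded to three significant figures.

P₃ ≈ 26.5 atm

Convert: T₁ = 612.0 K.
Adiabatic (γ = 1.67), T V^(γ−1) and P V^γ constant: T₂ = T₁·(P₂/P₁)^((γ−1)/γ) = 833.9 K; V₂ = V₁·(P₁/P₂)^(1/γ) = 0.02280 L.
Isochoric, so P/T is constant: V₃ = V₂; P₃ = P₂·(T₃/T₂) = 26.51 atm.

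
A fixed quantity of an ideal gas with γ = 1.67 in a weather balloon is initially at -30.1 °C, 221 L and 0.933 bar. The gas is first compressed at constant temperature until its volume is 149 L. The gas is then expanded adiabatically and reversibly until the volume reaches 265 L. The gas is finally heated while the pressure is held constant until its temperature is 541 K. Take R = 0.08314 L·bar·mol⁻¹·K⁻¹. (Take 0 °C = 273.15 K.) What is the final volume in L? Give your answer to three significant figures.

V₄ ≈ 868 L

Convert: T₁ = 243.0 K.
Isothermal, so P V is constant: T₂ = T₁; P₂ = P₁·(V₁/V₂) = 1.384 bar.
Reversible adiabatic, γ = 1.67: T₃ = T₂·(V₂/V₃)^(γ−1) = 165.3 K; P₃ = P₂·(V₂/V₃)^γ = 0.5290 bar.
P constant ⇒ V ∝ T: P₄ = P₃; V₄ = V₃·(T₄/T₃) = 867.5 L.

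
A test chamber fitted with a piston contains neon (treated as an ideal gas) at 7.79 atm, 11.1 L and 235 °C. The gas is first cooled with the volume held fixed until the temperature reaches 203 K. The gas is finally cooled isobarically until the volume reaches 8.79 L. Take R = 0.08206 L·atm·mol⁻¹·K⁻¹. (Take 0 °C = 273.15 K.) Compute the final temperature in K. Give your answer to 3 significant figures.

T₃ ≈ 161 K

Convert: T₁ = 508.1 K.
V constant ⇒ P ∝ T: V₂ = V₁; P₂ = P₁·(T₂/T₁) = 3.112 atm.
Isobaric, so V/T is constant: P₃ = P₂; T₃ = T₂·(V₃/V₂) = 160.8 K.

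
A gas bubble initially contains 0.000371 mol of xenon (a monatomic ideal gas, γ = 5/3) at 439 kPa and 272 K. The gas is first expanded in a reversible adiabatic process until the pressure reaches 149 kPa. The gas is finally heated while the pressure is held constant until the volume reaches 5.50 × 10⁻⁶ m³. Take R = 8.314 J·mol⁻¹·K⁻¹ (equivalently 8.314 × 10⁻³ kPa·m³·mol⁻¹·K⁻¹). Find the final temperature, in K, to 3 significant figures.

T₃ ≈ 266 K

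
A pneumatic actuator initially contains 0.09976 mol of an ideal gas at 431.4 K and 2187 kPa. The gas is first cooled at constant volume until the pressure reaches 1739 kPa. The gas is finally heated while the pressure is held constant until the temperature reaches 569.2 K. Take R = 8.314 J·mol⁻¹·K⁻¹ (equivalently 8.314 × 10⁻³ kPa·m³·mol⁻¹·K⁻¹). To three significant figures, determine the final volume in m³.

From PV = nRT: V₁ = nRT₁/P₁ = 0.0001636 m³.
Isochoric, so P/T is constant: V₂ = V₁; T₂ = T₁·(P₂/P₁) = 343.0 K.
P constant ⇒ V ∝ T: P₃ = P₂; V₃ = V₂·(T₃/T₂) = 0.0002715 m³.

V₃ ≈ 0.000271 m³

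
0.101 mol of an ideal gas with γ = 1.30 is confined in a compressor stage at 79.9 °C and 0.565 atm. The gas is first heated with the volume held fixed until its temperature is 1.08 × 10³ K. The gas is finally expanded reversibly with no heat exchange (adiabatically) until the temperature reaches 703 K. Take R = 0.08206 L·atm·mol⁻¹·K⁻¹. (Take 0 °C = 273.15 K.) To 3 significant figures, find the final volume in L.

Convert: T₁ = 353.0 K.
From PV = nRT: V₁ = nRT₁/P₁ = 5.179 L.
Isochoric, so P/T is constant: V₂ = V₁; P₂ = P₁·(T₂/T₁) = 1.728 atm.
Adiabatic (γ = 1.30), T V^(γ−1) and P V^γ constant: P₃ = P₂·(T₃/T₂)^(γ/(γ−1)) = 0.2689 atm; V₃ = V₂·(T₂/T₃)^(1/(γ−1)) = 21.67 L.

V₃ ≈ 21.7 L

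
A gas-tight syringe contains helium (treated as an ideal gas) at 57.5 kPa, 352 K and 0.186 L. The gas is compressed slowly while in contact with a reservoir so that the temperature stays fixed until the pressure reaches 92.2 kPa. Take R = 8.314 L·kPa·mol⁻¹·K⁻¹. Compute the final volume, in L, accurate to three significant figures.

T constant ⇒ Boyle's law P V = const: T₂ = T₁; V₂ = V₁·(P₁/P₂) = 0.1160 L.

V₂ ≈ 0.116 L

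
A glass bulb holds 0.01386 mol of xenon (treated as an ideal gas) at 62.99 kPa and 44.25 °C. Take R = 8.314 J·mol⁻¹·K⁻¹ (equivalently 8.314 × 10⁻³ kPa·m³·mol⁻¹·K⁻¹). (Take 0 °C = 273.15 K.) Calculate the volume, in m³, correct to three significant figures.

V ≈ 0.000581 m³

Convert: T = 317.40 K.
PV = nRT ⇒ V = nRT/P = (0.01386 × 8.314 × 10⁻³ × 317.40) / 62.99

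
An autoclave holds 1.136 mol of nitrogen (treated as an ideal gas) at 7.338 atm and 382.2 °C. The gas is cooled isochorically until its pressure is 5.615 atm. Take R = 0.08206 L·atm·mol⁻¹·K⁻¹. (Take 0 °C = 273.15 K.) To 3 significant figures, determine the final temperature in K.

T₂ ≈ 501 K

Convert: T₁ = 655.3 K.
From PV = nRT: V₁ = nRT₁/P₁ = 8.325 L.
V constant ⇒ P ∝ T: V₂ = V₁; T₂ = T₁·(P₂/P₁) = 501.5 K.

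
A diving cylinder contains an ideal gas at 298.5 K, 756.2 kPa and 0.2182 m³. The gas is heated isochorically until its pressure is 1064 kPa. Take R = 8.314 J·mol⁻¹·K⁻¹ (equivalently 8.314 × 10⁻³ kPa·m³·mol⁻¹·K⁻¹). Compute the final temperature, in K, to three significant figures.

T₂ ≈ 420 K

Isochoric, so P/T is constant: V₂ = V₁; T₂ = T₁·(P₂/P₁) = 420.0 K.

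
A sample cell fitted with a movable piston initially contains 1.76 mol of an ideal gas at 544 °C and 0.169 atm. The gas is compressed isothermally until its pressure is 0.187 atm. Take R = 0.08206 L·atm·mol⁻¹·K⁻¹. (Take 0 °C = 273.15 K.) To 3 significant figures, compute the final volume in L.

Convert: T₁ = 817.1 K.
From PV = nRT: V₁ = nRT₁/P₁ = 698.3 L.
Isothermal, so P V is constant: T₂ = T₁; V₂ = V₁·(P₁/P₂) = 631.1 L.

V₂ ≈ 631 L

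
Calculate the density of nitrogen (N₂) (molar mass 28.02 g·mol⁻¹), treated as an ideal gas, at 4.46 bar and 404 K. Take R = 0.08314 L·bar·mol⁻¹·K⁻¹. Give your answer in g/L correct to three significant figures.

ρ ≈ 3.72 g/L

ρ = PM/(RT) = (4.46 × 28.02) / (0.08314 × 404.0)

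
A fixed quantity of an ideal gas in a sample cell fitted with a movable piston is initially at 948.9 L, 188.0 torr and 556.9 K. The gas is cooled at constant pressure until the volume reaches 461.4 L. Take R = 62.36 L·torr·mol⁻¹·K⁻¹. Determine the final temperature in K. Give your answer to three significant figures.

T₂ ≈ 271 K

P constant ⇒ V ∝ T: P₂ = P₁; T₂ = T₁·(V₂/V₁) = 270.8 K.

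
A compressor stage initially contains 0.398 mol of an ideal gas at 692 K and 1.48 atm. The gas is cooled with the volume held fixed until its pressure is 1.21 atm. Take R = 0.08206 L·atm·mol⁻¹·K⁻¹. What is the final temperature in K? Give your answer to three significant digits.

T₂ ≈ 566 K

From PV = nRT: V₁ = nRT₁/P₁ = 15.27 L.
V constant ⇒ P ∝ T: V₂ = V₁; T₂ = T₁·(P₂/P₁) = 565.8 K.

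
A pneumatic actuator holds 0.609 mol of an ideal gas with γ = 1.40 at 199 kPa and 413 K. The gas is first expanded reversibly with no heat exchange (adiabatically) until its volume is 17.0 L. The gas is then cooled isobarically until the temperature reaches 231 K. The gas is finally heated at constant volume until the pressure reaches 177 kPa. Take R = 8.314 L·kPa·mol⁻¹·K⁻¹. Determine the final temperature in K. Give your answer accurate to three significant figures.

T₄ ≈ 403 K

From PV = nRT: V₁ = nRT₁/P₁ = 10.51 L.
Reversible adiabatic, γ = 1.40: T₂ = T₁·(V₁/V₂)^(γ−1) = 340.7 K; P₂ = P₁·(V₁/V₂)^γ = 101.5 kPa.
P constant ⇒ V ∝ T: P₃ = P₂; V₃ = V₂·(T₃/T₂) = 11.53 L.
V constant ⇒ P ∝ T: V₄ = V₃; T₄ = T₃·(P₄/P₃) = 402.9 K.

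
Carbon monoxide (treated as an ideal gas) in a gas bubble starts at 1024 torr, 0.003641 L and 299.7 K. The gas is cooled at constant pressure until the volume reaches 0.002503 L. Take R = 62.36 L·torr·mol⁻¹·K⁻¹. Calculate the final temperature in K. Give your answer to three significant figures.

Isobaric, so V/T is constant: P₂ = P₁; T₂ = T₁·(V₂/V₁) = 206.0 K.

T₂ ≈ 206 K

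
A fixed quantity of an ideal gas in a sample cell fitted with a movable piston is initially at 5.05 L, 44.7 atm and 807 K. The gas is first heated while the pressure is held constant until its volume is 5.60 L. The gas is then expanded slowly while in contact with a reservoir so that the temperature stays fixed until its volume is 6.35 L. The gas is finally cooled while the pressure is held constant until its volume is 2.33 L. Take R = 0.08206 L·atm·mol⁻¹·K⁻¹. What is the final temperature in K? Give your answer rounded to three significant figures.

P constant ⇒ V ∝ T: P₂ = P₁; T₂ = T₁·(V₂/V₁) = 894.9 K.
T constant ⇒ Boyle's law P V = const: T₃ = T₂; P₃ = P₂·(V₂/V₃) = 39.42 atm.
P constant ⇒ V ∝ T: P₄ = P₃; T₄ = T₃·(V₄/V₃) = 328.4 K.

T₄ ≈ 328 K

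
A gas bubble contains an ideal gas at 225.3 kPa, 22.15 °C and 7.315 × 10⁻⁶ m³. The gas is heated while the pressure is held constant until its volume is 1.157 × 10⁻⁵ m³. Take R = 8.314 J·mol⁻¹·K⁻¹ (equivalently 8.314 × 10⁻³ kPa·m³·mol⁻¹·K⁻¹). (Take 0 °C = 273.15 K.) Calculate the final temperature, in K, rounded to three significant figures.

T₂ ≈ 467 K

Convert: T₁ = 295.3 K.
Isobaric, so V/T is constant: P₂ = P₁; T₂ = T₁·(V₂/V₁) = 467.1 K.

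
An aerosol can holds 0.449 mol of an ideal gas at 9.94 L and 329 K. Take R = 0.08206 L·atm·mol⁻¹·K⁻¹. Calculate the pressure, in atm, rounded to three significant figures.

P ≈ 1.22 atm

PV = nRT ⇒ P = nRT/V = (0.449 × 0.08206 × 329) / 9.94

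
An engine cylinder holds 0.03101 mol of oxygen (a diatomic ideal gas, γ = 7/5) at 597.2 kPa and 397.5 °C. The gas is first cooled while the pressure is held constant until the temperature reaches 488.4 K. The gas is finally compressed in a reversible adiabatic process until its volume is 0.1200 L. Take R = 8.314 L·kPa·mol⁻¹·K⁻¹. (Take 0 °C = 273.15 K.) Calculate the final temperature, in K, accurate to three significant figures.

T₃ ≈ 612 K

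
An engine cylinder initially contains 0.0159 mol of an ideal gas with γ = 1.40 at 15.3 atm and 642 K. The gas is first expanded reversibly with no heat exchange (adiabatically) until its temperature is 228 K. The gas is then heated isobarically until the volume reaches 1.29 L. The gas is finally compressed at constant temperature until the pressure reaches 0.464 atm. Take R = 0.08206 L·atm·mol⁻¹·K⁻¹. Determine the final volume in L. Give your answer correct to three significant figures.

From PV = nRT: V₁ = nRT₁/P₁ = 0.05475 L.
Reversible adiabatic, γ = 1.40: P₂ = P₁·(T₂/T₁)^(γ/(γ−1)) = 0.4084 atm; V₂ = V₁·(T₁/T₂)^(1/(γ−1)) = 0.7284 L.
Isobaric, so V/T is constant: P₃ = P₂; T₃ = T₂·(V₃/V₂) = 403.8 K.
Isothermal, so P V is constant: T₄ = T₃; V₄ = V₃·(P₃/P₄) = 1.135 L.

V₄ ≈ 1.14 L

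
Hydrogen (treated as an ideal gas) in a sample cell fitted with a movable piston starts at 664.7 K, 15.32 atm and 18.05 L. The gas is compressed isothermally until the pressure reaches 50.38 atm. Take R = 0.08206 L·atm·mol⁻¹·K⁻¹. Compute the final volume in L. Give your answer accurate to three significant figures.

V₂ ≈ 5.49 L

T constant ⇒ Boyle's law P V = const: T₂ = T₁; V₂ = V₁·(P₁/P₂) = 5.489 L.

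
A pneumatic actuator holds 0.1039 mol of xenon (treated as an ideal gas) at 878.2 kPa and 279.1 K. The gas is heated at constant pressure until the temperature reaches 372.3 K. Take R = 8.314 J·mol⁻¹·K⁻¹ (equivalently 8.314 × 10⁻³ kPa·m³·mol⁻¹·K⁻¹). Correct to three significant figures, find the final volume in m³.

From PV = nRT: V₁ = nRT₁/P₁ = 0.0002745 m³.
Isobaric, so V/T is constant: P₂ = P₁; V₂ = V₁·(T₂/T₁) = 0.0003662 m³.

V₂ ≈ 0.000366 m³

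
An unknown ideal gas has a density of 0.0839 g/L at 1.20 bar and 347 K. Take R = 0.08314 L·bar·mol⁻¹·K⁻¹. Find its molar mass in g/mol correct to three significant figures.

M ≈ 2.02 g/mol

ρ = PM/(RT) ⇒ M = ρRT/P = (0.0839 × 0.08314 × 347.0) / 1.20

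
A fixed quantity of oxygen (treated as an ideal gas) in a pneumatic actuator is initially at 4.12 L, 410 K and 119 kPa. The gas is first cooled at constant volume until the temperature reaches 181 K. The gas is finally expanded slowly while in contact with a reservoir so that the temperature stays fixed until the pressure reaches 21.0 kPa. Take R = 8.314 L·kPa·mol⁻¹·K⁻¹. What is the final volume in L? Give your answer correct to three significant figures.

V constant ⇒ P ∝ T: V₂ = V₁; P₂ = P₁·(T₂/T₁) = 52.53 kPa.
T constant ⇒ Boyle's law P V = const: T₃ = T₂; V₃ = V₂·(P₂/P₃) = 10.31 L.

V₃ ≈ 10.3 L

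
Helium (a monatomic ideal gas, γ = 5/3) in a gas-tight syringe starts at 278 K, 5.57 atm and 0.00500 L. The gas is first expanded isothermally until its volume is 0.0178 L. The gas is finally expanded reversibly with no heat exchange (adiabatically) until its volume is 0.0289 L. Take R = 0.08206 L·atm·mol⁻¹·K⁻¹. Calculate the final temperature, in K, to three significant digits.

T₃ ≈ 201 K

Isothermal, so P V is constant: T₂ = T₁; P₂ = P₁·(V₁/V₂) = 1.565 atm.
Adiabatic (γ = 5/3), T V^(γ−1) and P V^γ constant: T₃ = T₂·(V₂/V₃)^(γ−1) = 201.2 K; P₃ = P₂·(V₂/V₃)^γ = 0.6976 atm.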